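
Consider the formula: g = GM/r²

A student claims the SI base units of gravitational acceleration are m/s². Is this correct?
Units of each symbol in g = GM/r²:
  G (gravitational constant): m³/(kg·s²)
  M (mass): kg
  r (distance): m  → to the power 2 in the denominator, contributes 1/m²

Multiplying the contributions: [m³/(kg·s²)] · [kg] · [1/m²]
Adding exponents of each base unit: m: 1, s: -2
SI base units of gravitational acceleration: m/s²

The claimed units m/s² match the derived units, so the claim is correct.

Answer: Yes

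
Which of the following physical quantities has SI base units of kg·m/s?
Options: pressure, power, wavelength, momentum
Checking the SI base units of each option:
  pressure (P = F/A): kg/(m·s²)  ✗
  power (P = W/t): kg·m²/s³  ✗
  wavelength (λ = v/f): m  ✗
  momentum (p = mv): kg·m/s  ✓ matches

Only momentum has units kg·m/s.

Answer: momentum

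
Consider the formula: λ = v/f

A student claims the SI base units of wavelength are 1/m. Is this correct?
Units of each symbol in λ = v/f:
  v (wave speed): m/s
  f (frequency): 1/s  → in the denominator, contributes s

Multiplying the contributions: [m/s] · [s]
Adding exponents of each base unit: m: 1
SI base units of wavelength: m

The claimed units 1/m (exponents m: -1) do not match the derived units m (exponents m: 1), so the claim is incorrect.

Answer: No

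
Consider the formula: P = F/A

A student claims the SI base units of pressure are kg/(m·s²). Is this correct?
Units of each symbol in P = F/A:
  F (force): kg·m/s²
  A (area): m²  → in the denominator, contributes 1/m²

Multiplying the contributions: [kg·m/s²] · [1/m²]
Adding exponents of each base unit: kg: 1, m: -1, s: -2
SI base units of pressure: kg/(m·s²)

The claimed units kg/(m·s²) match the derived units, so the claim is correct.

Answer: Yes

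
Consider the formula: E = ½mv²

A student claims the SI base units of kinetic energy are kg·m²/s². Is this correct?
Units of each symbol in E = ½mv²:
  m (mass): kg
  v (speed): m/s  → to the power 2, contributes m²/s²
  The factor ½ is dimensionless.

Multiplying the contributions: [kg] · [m²/s²]
Adding exponents of each base unit: kg: 1, m: 2, s: -2
SI base units of kinetic energy: kg·m²/s²

The claimed units kg·m²/s² match the derived units, so the claim is correct.

Answer: Yes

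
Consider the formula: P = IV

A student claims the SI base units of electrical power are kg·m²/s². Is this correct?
Units of each symbol in P = IV:
  I (current): A
  V (voltage, in volts): kg·m²/(s³·A)

Multiplying the contributions: [A] · [kg·m²/(s³·A)]
Adding exponents of each base unit: kg: 1, m: 2, s: -3
SI base units of electrical power: kg·m²/s³

The claimed units kg·m²/s² (exponents kg: 1, m: 2, s: -2) do not match the derived units kg·m²/s³ (exponents kg: 1, m: 2, s: -3), so the claim is incorrect.

Answer: No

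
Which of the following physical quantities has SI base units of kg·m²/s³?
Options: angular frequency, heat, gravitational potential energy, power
Checking the SI base units of each option:
  angular frequency (ω = 2πf): 1/s  ✗
  heat (Q = mcΔT): kg·m²/s²  ✗
  gravitational potential energy (U = -GMm/r): kg·m²/s²  ✗
  power (P = W/t): kg·m²/s³  ✓ matches

Only power has units kg·m²/s³.

Answer: power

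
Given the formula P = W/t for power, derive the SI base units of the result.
Units of each symbol in P = W/t:
  W (work): kg·m²/s²
  t (time): s  → in the denominator, contributes 1/s

Multiplying the contributions: [kg·m²/s²] · [1/s]
Adding exponents of each base unit: kg: 1, m: 2, s: -3
SI base units of power: kg·m²/s³

Answer: kg·m²/s³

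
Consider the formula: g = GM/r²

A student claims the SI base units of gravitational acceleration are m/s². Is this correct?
Units of each symbol in g = GM/r²:
  G (gravitational constant): m³/(kg·s²)
  M (mass): kg
  r (distance): m  → to the power 2 in the denominator, contributes 1/m²

Multiplying the contributions: [m³/(kg·s²)] · [kg] · [1/m²]
Adding exponents of each base unit: m: 1, s: -2
SI base units of gravitational acceleration: m/s²

The claimed units m/s² match the derived units, so the claim is correct.

Answer: Yes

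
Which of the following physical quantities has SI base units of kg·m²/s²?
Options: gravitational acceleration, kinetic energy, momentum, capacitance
Checking the SI base units of each option:
  gravitational acceleration (g = GM/r²): m/s²  ✗
  kinetic energy (E = ½mv²): kg·m²/s²  ✓ matches
  momentum (p = mv): kg·m/s  ✗
  capacitance (C = Q/V): s⁴·A²/(kg·m²)  ✗

Only kinetic energy has units kg·m²/s².

Answer: kinetic energy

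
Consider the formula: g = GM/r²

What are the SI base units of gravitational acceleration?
Units of each symbol in g = GM/r²:
  G (gravitational constant): m³/(kg·s²)
  M (mass): kg
  r (distance): m  → to the power 2 in the denominator, contributes 1/m²

Multiplying the contributions: [m³/(kg·s²)] · [kg] · [1/m²]
Adding exponents of each base unit: m: 1, s: -2
SI base units of gravitational acceleration: m/s²

Answer: m/s²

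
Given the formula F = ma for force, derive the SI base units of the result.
Units of each symbol in F = ma:
  m (mass): kg
  a (acceleration): m/s²

Multiplying the contributions: [kg] · [m/s²]
Adding exponents of each base unit: kg: 1, m: 1, s: -2
SI base units of force: kg·m/s²

Answer: kg·m/s²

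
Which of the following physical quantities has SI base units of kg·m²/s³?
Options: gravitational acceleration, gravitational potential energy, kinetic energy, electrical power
Checking the SI base units of each option:
  gravitational acceleration (g = GM/r²): m/s²  ✗
  gravitational potential energy (U = -GMm/r): kg·m²/s²  ✗
  kinetic energy (E = ½mv²): kg·m²/s²  ✗
  electrical power (P = IV): kg·m²/s³  ✓ matches

Only electrical power has units kg·m²/s³.

Answer: electrical power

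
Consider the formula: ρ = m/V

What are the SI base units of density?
Units of each symbol in ρ = m/V:
  m (mass): kg
  V (volume): m³  → in the denominator, contributes 1/m³

Multiplying the contributions: [kg] · [1/m³]
Adding exponents of each base unit: kg: 1, m: -3
SI base units of density: kg/m³

Answer: kg/m³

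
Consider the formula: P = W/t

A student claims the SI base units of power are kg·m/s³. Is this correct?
Units of each symbol in P = W/t:
  W (work): kg·m²/s²
  t (time): s  → in the denominator, contributes 1/s

Multiplying the contributions: [kg·m²/s²] · [1/s]
Adding exponents of each base unit: kg: 1, m: 2, s: -3
SI base units of power: kg·m²/s³

The claimed units kg·m/s³ (exponents kg: 1, m: 1, s: -3) do not match the derived units kg·m²/s³ (exponents kg: 1, m: 2, s: -3), so the claim is incorrect.

Answer: No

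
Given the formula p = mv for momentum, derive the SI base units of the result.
Units of each symbol in p = mv:
  m (mass): kg
  v (velocity): m/s

Multiplying the contributions: [kg] · [m/s]
Adding exponents of each base unit: kg: 1, m: 1, s: -1
SI base units of momentum: kg·m/s

Answer: kg·m/s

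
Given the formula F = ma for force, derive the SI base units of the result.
Units of each symbol in F = ma:
  m (mass): kg
  a (acceleration): m/s²

Multiplying the contributions: [kg] · [m/s²]
Adding exponents of each base unit: kg: 1, m: 1, s: -2
SI base units of force: kg·m/s²

Answer: kg·m/s²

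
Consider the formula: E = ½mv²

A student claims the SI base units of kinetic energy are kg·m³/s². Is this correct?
Units of each symbol in E = ½mv²:
  m (mass): kg
  v (speed): m/s  → to the power 2, contributes m²/s²
  The factor ½ is dimensionless.

Multiplying the contributions: [kg] · [m²/s²]
Adding exponents of each base unit: kg: 1, m: 2, s: -2
SI base units of kinetic energy: kg·m²/s²

The claimed units kg·m³/s² (exponents kg: 1, m: 3, s: -2) do not match the derived units kg·m²/s² (exponents kg: 1, m: 2, s: -2), so the claim is incorrect.

Answer: No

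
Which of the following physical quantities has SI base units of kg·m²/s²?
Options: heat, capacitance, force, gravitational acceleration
Checking the SI base units of each option:
  heat (Q = mcΔT): kg·m²/s²  ✓ matches
  capacitance (C = Q/V): s⁴·A²/(kg·m²)  ✗
  force (F = ma): kg·m/s²  ✗
  gravitational acceleration (g = GM/r²): m/s²  ✗

Only heat has units kg·m²/s².

Answer: heat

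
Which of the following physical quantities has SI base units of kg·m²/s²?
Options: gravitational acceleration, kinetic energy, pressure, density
Checking the SI base units of each option:
  gravitational acceleration (g = GM/r²): m/s²  ✗
  kinetic energy (E = ½mv²): kg·m²/s²  ✓ matches
  pressure (P = F/A): kg/(m·s²)  ✗
  density (ρ = m/V): kg/m³  ✗

Only kinetic energy has units kg·m²/s².

Answer: kinetic energy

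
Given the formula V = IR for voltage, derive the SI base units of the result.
Units of each symbol in V = IR:
  I (current): A
  R (resistance, in ohms): kg·m²/(s³·A²)

Multiplying the contributions: [A] · [kg·m²/(s³·A²)]
Adding exponents of each base unit: kg: 1, m: 2, s: -3, A: -1
SI base units of voltage: kg·m²/(s³·A)

Answer: kg·m²/(s³·A)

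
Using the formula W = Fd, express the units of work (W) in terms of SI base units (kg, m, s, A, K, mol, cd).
Units of each symbol in W = Fd:
  F (force): kg·m/s²
  d (displacement): m

Multiplying the contributions: [kg·m/s²] · [m]
Adding exponents of each base unit: kg: 1, m: 2, s: -2
SI base units of work: kg·m²/s²

Answer: kg·m²/s²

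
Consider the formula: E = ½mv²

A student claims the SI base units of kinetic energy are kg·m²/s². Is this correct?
Units of each symbol in E = ½mv²:
  m (mass): kg
  v (speed): m/s  → to the power 2, contributes m²/s²
  The factor ½ is dimensionless.

Multiplying the contributions: [kg] · [m²/s²]
Adding exponents of each base unit: kg: 1, m: 2, s: -2
SI base units of kinetic energy: kg·m²/s²

The claimed units kg·m²/s² match the derived units, so the claim is correct.

Answer: Yes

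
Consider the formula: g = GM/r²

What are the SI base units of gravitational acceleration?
Units of each symbol in g = GM/r²:
  G (gravitational constant): m³/(kg·s²)
  M (mass): kg
  r (distance): m  → to the power 2 in the denominator, contributes 1/m²

Multiplying the contributions: [m³/(kg·s²)] · [kg] · [1/m²]
Adding exponents of each base unit: m: 1, s: -2
SI base units of gravitational acceleration: m/s²

Answer: m/s²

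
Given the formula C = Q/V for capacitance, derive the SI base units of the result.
Units of each symbol in C = Q/V:
  Q (charge, in coulombs): s·A
  V (voltage, in volts): kg·m²/(s³·A)  → in the denominator, contributes s³·A/(kg·m²)

Multiplying the contributions: [s·A] · [s³·A/(kg·m²)]
Adding exponents of each base unit: kg: -1, m: -2, s: 4, A: 2
SI base units of capacitance: s⁴·A²/(kg·m²)

Answer: s⁴·A²/(kg·m²)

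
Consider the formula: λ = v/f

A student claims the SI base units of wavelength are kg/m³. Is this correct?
Units of each symbol in λ = v/f:
  v (wave speed): m/s
  f (frequency): 1/s  → in the denominator, contributes s

Multiplying the contributions: [m/s] · [s]
Adding exponents of each base unit: m: 1
SI base units of wavelength: m

The claimed units kg/m³ (exponents kg: 1, m: -3) do not match the derived units m (exponents m: 1), so the claim is incorrect.

Answer: No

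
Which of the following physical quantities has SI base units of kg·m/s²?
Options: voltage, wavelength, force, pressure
Checking the SI base units of each option:
  voltage (V = IR): kg·m²/(s³·A)  ✗
  wavelength (λ = v/f): m  ✗
  force (F = ma): kg·m/s²  ✓ matches
  pressure (P = F/A): kg/(m·s²)  ✗

Only force has units kg·m/s².

Answer: force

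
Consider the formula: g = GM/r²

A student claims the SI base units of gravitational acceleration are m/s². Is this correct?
Units of each symbol in g = GM/r²:
  G (gravitational constant): m³/(kg·s²)
  M (mass): kg
  r (distance): m  → to the power 2 in the denominator, contributes 1/m²

Multiplying the contributions: [m³/(kg·s²)] · [kg] · [1/m²]
Adding exponents of each base unit: m: 1, s: -2
SI base units of gravitational acceleration: m/s²

The claimed units m/s² match the derived units, so the claim is correct.

Answer: Yes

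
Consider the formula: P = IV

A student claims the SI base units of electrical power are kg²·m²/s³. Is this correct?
Units of each symbol in P = IV:
  I (current): A
  V (voltage, in volts): kg·m²/(s³·A)

Multiplying the contributions: [A] · [kg·m²/(s³·A)]
Adding exponents of each base unit: kg: 1, m: 2, s: -3
SI base units of electrical power: kg·m²/s³

The claimed units kg²·m²/s³ (exponents kg: 2, m: 2, s: -3) do not match the derived units kg·m²/s³ (exponents kg: 1, m: 2, s: -3), so the claim is incorrect.

Answer: No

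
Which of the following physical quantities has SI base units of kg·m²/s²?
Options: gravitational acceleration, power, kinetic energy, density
Checking the SI base units of each option:
  gravitational acceleration (g = GM/r²): m/s²  ✗
  power (P = W/t): kg·m²/s³  ✗
  kinetic energy (E = ½mv²): kg·m²/s²  ✓ matches
  density (ρ = m/V): kg/m³  ✗

Only kinetic energy has units kg·m²/s².

Answer: kinetic energy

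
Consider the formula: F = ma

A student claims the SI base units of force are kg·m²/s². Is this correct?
Units of each symbol in F = ma:
  m (mass): kg
  a (acceleration): m/s²

Multiplying the contributions: [kg] · [m/s²]
Adding exponents of each base unit: kg: 1, m: 1, s: -2
SI base units of force: kg·m/s²

The claimed units kg·m²/s² (exponents kg: 1, m: 2, s: -2) do not match the derived units kg·m/s² (exponents kg: 1, m: 1, s: -2), so the claim is incorrect.

Answer: No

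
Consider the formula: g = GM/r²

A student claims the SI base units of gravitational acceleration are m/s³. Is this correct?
Units of each symbol in g = GM/r²:
  G (gravitational constant): m³/(kg·s²)
  M (mass): kg
  r (distance): m  → to the power 2 in the denominator, contributes 1/m²

Multiplying the contributions: [m³/(kg·s²)] · [kg] · [1/m²]
Adding exponents of each base unit: m: 1, s: -2
SI base units of gravitational acceleration: m/s²

The claimed units m/s³ (exponents m: 1, s: -3) do not match the derived units m/s² (exponents m: 1, s: -2), so the claim is incorrect.

Answer: No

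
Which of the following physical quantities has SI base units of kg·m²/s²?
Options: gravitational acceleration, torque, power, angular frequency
Checking the SI base units of each option:
  gravitational acceleration (g = GM/r²): m/s²  ✗
  torque (τ = Fr): kg·m²/s²  ✓ matches
  power (P = W/t): kg·m²/s³  ✗
  angular frequency (ω = 2πf): 1/s  ✗

Only torque has units kg·m²/s².

Answer: torque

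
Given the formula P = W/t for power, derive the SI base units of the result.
Units of each symbol in P = W/t:
  W (work): kg·m²/s²
  t (time): s  → in the denominator, contributes 1/s

Multiplying the contributions: [kg·m²/s²] · [1/s]
Adding exponents of each base unit: kg: 1, m: 2, s: -3
SI base units of power: kg·m²/s³

Answer: kg·m²/s³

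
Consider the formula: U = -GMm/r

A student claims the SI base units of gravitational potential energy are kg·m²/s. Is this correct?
Units of each symbol in U = -GMm/r:
  G (gravitational constant): m³/(kg·s²)
  M (mass): kg
  m (mass): kg
  r (distance): m  → in the denominator, contributes 1/m
  The minus sign does not affect the units.

Multiplying the contributions: [m³/(kg·s²)] · [kg] · [kg] · [1/m]
Adding exponents of each base unit: kg: 1, m: 2, s: -2
SI base units of gravitational potential energy: kg·m²/s²

The claimed units kg·m²/s (exponents kg: 1, m: 2, s: -1) do not match the derived units kg·m²/s² (exponents kg: 1, m: 2, s: -2), so the claim is incorrect.

Answer: No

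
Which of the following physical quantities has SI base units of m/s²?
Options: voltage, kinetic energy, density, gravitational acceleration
Checking the SI base units of each option:
  voltage (V = IR): kg·m²/(s³·A)  ✗
  kinetic energy (E = ½mv²): kg·m²/s²  ✗
  density (ρ = m/V): kg/m³  ✗
  gravitational acceleration (g = GM/r²): m/s²  ✓ matches

Only gravitational acceleration has units m/s².

Answer: gravitational acceleration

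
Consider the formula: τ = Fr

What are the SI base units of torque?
Units of each symbol in τ = Fr:
  F (force): kg·m/s²
  r (lever arm): m

Multiplying the contributions: [kg·m/s²] · [m]
Adding exponents of each base unit: kg: 1, m: 2, s: -2
SI base units of torque: kg·m²/s²

Answer: kg·m²/s²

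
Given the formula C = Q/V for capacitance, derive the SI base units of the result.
Units of each symbol in C = Q/V:
  Q (charge, in coulombs): s·A
  V (voltage, in volts): kg·m²/(s³·A)  → in the denominator, contributes s³·A/(kg·m²)

Multiplying the contributions: [s·A] · [s³·A/(kg·m²)]
Adding exponents of each base unit: kg: -1, m: -2, s: 4, A: 2
SI base units of capacitance: s⁴·A²/(kg·m²)

Answer: s⁴·A²/(kg·m²)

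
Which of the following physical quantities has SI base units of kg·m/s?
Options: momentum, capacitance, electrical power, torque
Checking the SI base units of each option:
  momentum (p = mv): kg·m/s  ✓ matches
  capacitance (C = Q/V): s⁴·A²/(kg·m²)  ✗
  electrical power (P = IV): kg·m²/s³  ✗
  torque (τ = Fr): kg·m²/s²  ✗

Only momentum has units kg·m/s.

Answer: momentum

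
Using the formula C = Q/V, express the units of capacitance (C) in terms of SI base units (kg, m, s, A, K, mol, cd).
Units of each symbol in C = Q/V:
  Q (charge, in coulombs): s·A
  V (voltage, in volts): kg·m²/(s³·A)  → in the denominator, contributes s³·A/(kg·m²)

Multiplying the contributions: [s·A] · [s³·A/(kg·m²)]
Adding exponents of each base unit: kg: -1, m: -2, s: 4, A: 2
SI base units of capacitance: s⁴·A²/(kg·m²)

Answer: s⁴·A²/(kg·m²)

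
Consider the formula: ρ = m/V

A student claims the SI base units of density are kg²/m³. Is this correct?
Units of each symbol in ρ = m/V:
  m (mass): kg
  V (volume): m³  → in the denominator, contributes 1/m³

Multiplying the contributions: [kg] · [1/m³]
Adding exponents of each base unit: kg: 1, m: -3
SI base units of density: kg/m³

The claimed units kg²/m³ (exponents kg: 2, m: -3) do not match the derived units kg/m³ (exponents kg: 1, m: -3), so the claim is incorrect.

Answer: No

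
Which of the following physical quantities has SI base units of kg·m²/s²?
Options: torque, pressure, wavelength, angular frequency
Checking the SI base units of each option:
  torque (τ = Fr): kg·m²/s²  ✓ matches
  pressure (P = F/A): kg/(m·s²)  ✗
  wavelength (λ = v/f): m  ✗
  angular frequency (ω = 2πf): 1/s  ✗

Only torque has units kg·m²/s².

Answer: torque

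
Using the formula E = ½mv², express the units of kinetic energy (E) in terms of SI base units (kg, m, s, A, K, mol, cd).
Units of each symbol in E = ½mv²:
  m (mass): kg
  v (speed): m/s  → to the power 2, contributes m²/s²
  The factor ½ is dimensionless.

Multiplying the contributions: [kg] · [m²/s²]
Adding exponents of each base unit: kg: 1, m: 2, s: -2
SI base units of kinetic energy: kg·m²/s²

Answer: kg·m²/s²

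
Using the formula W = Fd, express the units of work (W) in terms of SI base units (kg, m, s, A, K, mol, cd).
Units of each symbol in W = Fd:
  F (force): kg·m/s²
  d (displacement): m

Multiplying the contributions: [kg·m/s²] · [m]
Adding exponents of each base unit: kg: 1, m: 2, s: -2
SI base units of work: kg·m²/s²

Answer: kg·m²/s²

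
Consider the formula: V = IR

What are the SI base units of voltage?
Units of each symbol in V = IR:
  I (current): A
  R (resistance, in ohms): kg·m²/(s³·A²)

Multiplying the contributions: [A] · [kg·m²/(s³·A²)]
Adding exponents of each base unit: kg: 1, m: 2, s: -3, A: -1
SI base units of voltage: kg·m²/(s³·A)

Answer: kg·m²/(s³·A)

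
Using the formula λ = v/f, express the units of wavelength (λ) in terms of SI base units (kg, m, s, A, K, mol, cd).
Units of each symbol in λ = v/f:
  v (wave speed): m/s
  f (frequency): 1/s  → in the denominator, contributes s

Multiplying the contributions: [m/s] · [s]
Adding exponents of each base unit: m: 1
SI base units of wavelength: m

Answer: m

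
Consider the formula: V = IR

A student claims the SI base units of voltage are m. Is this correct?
Units of each symbol in V = IR:
  I (current): A
  R (resistance, in ohms): kg·m²/(s³·A²)

Multiplying the contributions: [A] · [kg·m²/(s³·A²)]
Adding exponents of each base unit: kg: 1, m: 2, s: -3, A: -1
SI base units of voltage: kg·m²/(s³·A)

The claimed units m (exponents m: 1) do not match the derived units kg·m²/(s³·A) (exponents kg: 1, m: 2, s: -3, A: -1), so the claim is incorrect.

Answer: No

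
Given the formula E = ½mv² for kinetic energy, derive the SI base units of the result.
Units of each symbol in E = ½mv²:
  m (mass): kg
  v (speed): m/s  → to the power 2, contributes m²/s²
  The factor ½ is dimensionless.

Multiplying the contributions: [kg] · [m²/s²]
Adding exponents of each base unit: kg: 1, m: 2, s: -2
SI base units of kinetic energy: kg·m²/s²

Answer: kg·m²/s²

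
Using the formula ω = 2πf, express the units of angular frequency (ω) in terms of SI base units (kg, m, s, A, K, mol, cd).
Units of each symbol in ω = 2πf:
  f (frequency): 1/s
  The factor 2π is dimensionless.

Multiplying the contributions: [1/s]
Adding exponents of each base unit: s: -1
SI base units of angular frequency: 1/s

Answer: 1/s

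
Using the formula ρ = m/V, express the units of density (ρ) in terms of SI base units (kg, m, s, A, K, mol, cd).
Units of each symbol in ρ = m/V:
  m (mass): kg
  V (volume): m³  → in the denominator, contributes 1/m³

Multiplying the contributions: [kg] · [1/m³]
Adding exponents of each base unit: kg: 1, m: -3
SI base units of density: kg/m³

Answer: kg/m³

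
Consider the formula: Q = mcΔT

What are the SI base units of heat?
Units of each symbol in Q = mcΔT:
  m (mass): kg
  c (specific heat capacity, in J/(kg·K)): m²/(s²·K)
  ΔT (temperature change): K

Multiplying the contributions: [kg] · [m²/(s²·K)] · [K]
Adding exponents of each base unit: kg: 1, m: 2, s: -2
SI base units of heat: kg·m²/s²

Answer: kg·m²/s²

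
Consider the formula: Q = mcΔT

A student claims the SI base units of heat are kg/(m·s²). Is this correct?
Units of each symbol in Q = mcΔT:
  m (mass): kg
  c (specific heat capacity, in J/(kg·K)): m²/(s²·K)
  ΔT (temperature change): K

Multiplying the contributions: [kg] · [m²/(s²·K)] · [K]
Adding exponents of each base unit: kg: 1, m: 2, s: -2
SI base units of heat: kg·m²/s²

The claimed units kg/(m·s²) (exponents kg: 1, m: -1, s: -2) do not match the derived units kg·m²/s² (exponents kg: 1, m: 2, s: -2), so the claim is incorrect.

Answer: No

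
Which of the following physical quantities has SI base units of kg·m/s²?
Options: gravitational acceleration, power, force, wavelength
Checking the SI base units of each option:
  gravitational acceleration (g = GM/r²): m/s²  ✗
  power (P = W/t): kg·m²/s³  ✗
  force (F = ma): kg·m/s²  ✓ matches
  wavelength (λ = v/f): m  ✗

Only force has units kg·m/s².

Answer: force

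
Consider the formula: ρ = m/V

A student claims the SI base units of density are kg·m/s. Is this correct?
Units of each symbol in ρ = m/V:
  m (mass): kg
  V (volume): m³  → in the denominator, contributes 1/m³

Multiplying the contributions: [kg] · [1/m³]
Adding exponents of each base unit: kg: 1, m: -3
SI base units of density: kg/m³

The claimed units kg·m/s (exponents kg: 1, m: 1, s: -1) do not match the derived units kg/m³ (exponents kg: 1, m: -3), so the claim is incorrect.

Answer: No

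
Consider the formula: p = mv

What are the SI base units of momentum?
Units of each symbol in p = mv:
  m (mass): kg
  v (velocity): m/s

Multiplying the contributions: [kg] · [m/s]
Adding exponents of each base unit: kg: 1, m: 1, s: -1
SI base units of momentum: kg·m/s

Answer: kg·m/s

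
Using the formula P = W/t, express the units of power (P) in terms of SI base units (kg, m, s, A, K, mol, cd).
Units of each symbol in P = W/t:
  W (work): kg·m²/s²
  t (time): s  → in the denominator, contributes 1/s

Multiplying the contributions: [kg·m²/s²] · [1/s]
Adding exponents of each base unit: kg: 1, m: 2, s: -3
SI base units of power: kg·m²/s³

Answer: kg·m²/s³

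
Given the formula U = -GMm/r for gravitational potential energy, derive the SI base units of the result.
Units of each symbol in U = -GMm/r:
  G (gravitational constant): m³/(kg·s²)
  M (mass): kg
  m (mass): kg
  r (distance): m  → in the denominator, contributes 1/m
  The minus sign does not affect the units.

Multiplying the contributions: [m³/(kg·s²)] · [kg] · [kg] · [1/m]
Adding exponents of each base unit: kg: 1, m: 2, s: -2
SI base units of gravitational potential energy: kg·m²/s²

Answer: kg·m²/s²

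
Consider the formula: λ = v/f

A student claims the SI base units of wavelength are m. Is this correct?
Units of each symbol in λ = v/f:
  v (wave speed): m/s
  f (frequency): 1/s  → in the denominator, contributes s

Multiplying the contributions: [m/s] · [s]
Adding exponents of each base unit: m: 1
SI base units of wavelength: m

The claimed units m match the derived units, so the claim is correct.

Answer: Yes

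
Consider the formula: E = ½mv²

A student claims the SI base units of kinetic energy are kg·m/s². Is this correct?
Units of each symbol in E = ½mv²:
  m (mass): kg
  v (speed): m/s  → to the power 2, contributes m²/s²
  The factor ½ is dimensionless.

Multiplying the contributions: [kg] · [m²/s²]
Adding exponents of each base unit: kg: 1, m: 2, s: -2
SI base units of kinetic energy: kg·m²/s²

The claimed units kg·m/s² (exponents kg: 1, m: 1, s: -2) do not match the derived units kg·m²/s² (exponents kg: 1, m: 2, s: -2), so the claim is incorrect.

Answer: No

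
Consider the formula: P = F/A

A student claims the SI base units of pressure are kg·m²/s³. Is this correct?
Units of each symbol in P = F/A:
  F (force): kg·m/s²
  A (area): m²  → in the denominator, contributes 1/m²

Multiplying the contributions: [kg·m/s²] · [1/m²]
Adding exponents of each base unit: kg: 1, m: -1, s: -2
SI base units of pressure: kg/(m·s²)

The claimed units kg·m²/s³ (exponents kg: 1, m: 2, s: -3) do not match the derived units kg/(m·s²) (exponents kg: 1, m: -1, s: -2), so the claim is incorrect.

Answer: No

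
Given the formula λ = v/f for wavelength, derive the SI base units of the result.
Units of each symbol in λ = v/f:
  v (wave speed): m/s
  f (frequency): 1/s  → in the denominator, contributes s

Multiplying the contributions: [m/s] · [s]
Adding exponents of each base unit: m: 1
SI base units of wavelength: m

Answer: m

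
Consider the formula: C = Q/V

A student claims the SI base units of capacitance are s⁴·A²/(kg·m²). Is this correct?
Units of each symbol in C = Q/V:
  Q (charge, in coulombs): s·A
  V (voltage, in volts): kg·m²/(s³·A)  → in the denominator, contributes s³·A/(kg·m²)

Multiplying the contributions: [s·A] · [s³·A/(kg·m²)]
Adding exponents of each base unit: kg: -1, m: -2, s: 4, A: 2
SI base units of capacitance: s⁴·A²/(kg·m²)

The claimed units s⁴·A²/(kg·m²) match the derived units, so the claim is correct.

Answer: Yes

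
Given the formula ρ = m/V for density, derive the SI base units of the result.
Units of each symbol in ρ = m/V:
  m (mass): kg
  V (volume): m³  → in the denominator, contributes 1/m³

Multiplying the contributions: [kg] · [1/m³]
Adding exponents of each base unit: kg: 1, m: -3
SI base units of density: kg/m³

Answer: kg/m³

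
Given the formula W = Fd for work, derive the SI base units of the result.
Units of each symbol in W = Fd:
  F (force): kg·m/s²
  d (displacement): m

Multiplying the contributions: [kg·m/s²] · [m]
Adding exponents of each base unit: kg: 1, m: 2, s: -2
SI base units of work: kg·m²/s²

Answer: kg·m²/s²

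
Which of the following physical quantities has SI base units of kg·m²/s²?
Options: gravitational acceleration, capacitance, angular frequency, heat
Checking the SI base units of each option:
  gravitational acceleration (g = GM/r²): m/s²  ✗
  capacitance (C = Q/V): s⁴·A²/(kg·m²)  ✗
  angular frequency (ω = 2πf): 1/s  ✗
  heat (Q = mcΔT): kg·m²/s²  ✓ matches

Only heat has units kg·m²/s².

Answer: heat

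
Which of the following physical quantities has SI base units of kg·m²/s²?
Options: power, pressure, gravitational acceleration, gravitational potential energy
Checking the SI base units of each option:
  power (P = W/t): kg·m²/s³  ✗
  pressure (P = F/A): kg/(m·s²)  ✗
  gravitational acceleration (g = GM/r²): m/s²  ✗
  gravitational potential energy (U = -GMm/r): kg·m²/s²  ✓ matches

Only gravitational potential energy has units kg·m²/s².

Answer: gravitational potential energy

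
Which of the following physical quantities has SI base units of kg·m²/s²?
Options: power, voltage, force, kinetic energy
Checking the SI base units of each option:
  power (P = W/t): kg·m²/s³  ✗
  voltage (V = IR): kg·m²/(s³·A)  ✗
  force (F = ma): kg·m/s²  ✗
  kinetic energy (E = ½mv²): kg·m²/s²  ✓ matches

Only kinetic energy has units kg·m²/s².

Answer: kinetic energy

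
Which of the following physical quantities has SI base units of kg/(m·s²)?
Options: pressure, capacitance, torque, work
Checking the SI base units of each option:
  pressure (P = F/A): kg/(m·s²)  ✓ matches
  capacitance (C = Q/V): s⁴·A²/(kg·m²)  ✗
  torque (τ = Fr): kg·m²/s²  ✗
  work (W = Fd): kg·m²/s²  ✗

Only pressure has units kg/(m·s²).

Answer: pressure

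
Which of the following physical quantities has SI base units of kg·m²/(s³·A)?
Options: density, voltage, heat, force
Checking the SI base units of each option:
  density (ρ = m/V): kg/m³  ✗
  voltage (V = IR): kg·m²/(s³·A)  ✓ matches
  heat (Q = mcΔT): kg·m²/s²  ✗
  force (F = ma): kg·m/s²  ✗

Only voltage has units kg·m²/(s³·A).

Answer: voltage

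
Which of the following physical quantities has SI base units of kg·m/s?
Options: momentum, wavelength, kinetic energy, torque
Checking the SI base units of each option:
  momentum (p = mv): kg·m/s  ✓ matches
  wavelength (λ = v/f): m  ✗
  kinetic energy (E = ½mv²): kg·m²/s²  ✗
  torque (τ = Fr): kg·m²/s²  ✗

Only momentum has units kg·m/s.

Answer: momentum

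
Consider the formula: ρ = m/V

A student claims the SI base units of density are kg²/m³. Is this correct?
Units of each symbol in ρ = m/V:
  m (mass): kg
  V (volume): m³  → in the denominator, contributes 1/m³

Multiplying the contributions: [kg] · [1/m³]
Adding exponents of each base unit: kg: 1, m: -3
SI base units of density: kg/m³

The claimed units kg²/m³ (exponents kg: 2, m: -3) do not match the derived units kg/m³ (exponents kg: 1, m: -3), so the claim is incorrect.

Answer: No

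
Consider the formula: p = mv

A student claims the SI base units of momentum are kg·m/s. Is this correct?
Units of each symbol in p = mv:
  m (mass): kg
  v (velocity): m/s

Multiplying the contributions: [kg] · [m/s]
Adding exponents of each base unit: kg: 1, m: 1, s: -1
SI base units of momentum: kg·m/s

The claimed units kg·m/s match the derived units, so the claim is correct.

Answer: Yes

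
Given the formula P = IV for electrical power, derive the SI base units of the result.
Units of each symbol in P = IV:
  I (current): A
  V (voltage, in volts): kg·m²/(s³·A)

Multiplying the contributions: [A] · [kg·m²/(s³·A)]
Adding exponents of each base unit: kg: 1, m: 2, s: -3
SI base units of electrical power: kg·m²/s³

Answer: kg·m²/s³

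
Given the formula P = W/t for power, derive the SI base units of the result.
Units of each symbol in P = W/t:
  W (work): kg·m²/s²
  t (time): s  → in the denominator, contributes 1/s

Multiplying the contributions: [kg·m²/s²] · [1/s]
Adding exponents of each base unit: kg: 1, m: 2, s: -3
SI base units of power: kg·m²/s³

Answer: kg·m²/s³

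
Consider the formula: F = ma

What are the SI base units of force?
Units of each symbol in F = ma:
  m (mass): kg
  a (acceleration): m/s²

Multiplying the contributions: [kg] · [m/s²]
Adding exponents of each base unit: kg: 1, m: 1, s: -2
SI base units of force: kg·m/s²

Answer: kg·m/s²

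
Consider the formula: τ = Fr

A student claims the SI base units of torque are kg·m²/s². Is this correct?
Units of each symbol in τ = Fr:
  F (force): kg·m/s²
  r (lever arm): m

Multiplying the contributions: [kg·m/s²] · [m]
Adding exponents of each base unit: kg: 1, m: 2, s: -2
SI base units of torque: kg·m²/s²

The claimed units kg·m²/s² match the derived units, so the claim is correct.

Answer: Yes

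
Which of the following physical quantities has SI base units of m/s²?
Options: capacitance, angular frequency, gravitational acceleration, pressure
Checking the SI base units of each option:
  capacitance (C = Q/V): s⁴·A²/(kg·m²)  ✗
  angular frequency (ω = 2πf): 1/s  ✗
  gravitational acceleration (g = GM/r²): m/s²  ✓ matches
  pressure (P = F/A): kg/(m·s²)  ✗

Only gravitational acceleration has units m/s².

Answer: gravitational acceleration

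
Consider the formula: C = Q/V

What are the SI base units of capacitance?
Units of each symbol in C = Q/V:
  Q (charge, in coulombs): s·A
  V (voltage, in volts): kg·m²/(s³·A)  → in the denominator, contributes s³·A/(kg·m²)

Multiplying the contributions: [s·A] · [s³·A/(kg·m²)]
Adding exponents of each base unit: kg: -1, m: -2, s: 4, A: 2
SI base units of capacitance: s⁴·A²/(kg·m²)

Answer: s⁴·A²/(kg·m²)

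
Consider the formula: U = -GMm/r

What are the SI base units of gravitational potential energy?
Units of each symbol in U = -GMm/r:
  G (gravitational constant): m³/(kg·s²)
  M (mass): kg
  m (mass): kg
  r (distance): m  → in the denominator, contributes 1/m
  The minus sign does not affect the units.

Multiplying the contributions: [m³/(kg·s²)] · [kg] · [kg] · [1/m]
Adding exponents of each base unit: kg: 1, m: 2, s: -2
SI base units of gravitational potential energy: kg·m²/s²

Answer: kg·m²/s²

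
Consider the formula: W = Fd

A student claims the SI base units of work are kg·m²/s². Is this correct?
Units of each symbol in W = Fd:
  F (force): kg·m/s²
  d (displacement): m

Multiplying the contributions: [kg·m/s²] · [m]
Adding exponents of each base unit: kg: 1, m: 2, s: -2
SI base units of work: kg·m²/s²

The claimed units kg·m²/s² match the derived units, so the claim is correct.

Answer: Yes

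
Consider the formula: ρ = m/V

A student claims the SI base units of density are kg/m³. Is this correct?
Units of each symbol in ρ = m/V:
  m (mass): kg
  V (volume): m³  → in the denominator, contributes 1/m³

Multiplying the contributions: [kg] · [1/m³]
Adding exponents of each base unit: kg: 1, m: -3
SI base units of density: kg/m³

The claimed units kg/m³ match the derived units, so the claim is correct.

Answer: Yes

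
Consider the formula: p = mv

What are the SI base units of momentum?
Units of each symbol in p = mv:
  m (mass): kg
  v (velocity): m/s

Multiplying the contributions: [kg] · [m/s]
Adding exponents of each base unit: kg: 1, m: 1, s: -1
SI base units of momentum: kg·m/s

Answer: kg·m/s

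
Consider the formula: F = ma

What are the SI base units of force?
Units of each symbol in F = ma:
  m (mass): kg
  a (acceleration): m/s²

Multiplying the contributions: [kg] · [m/s²]
Adding exponents of each base unit: kg: 1, m: 1, s: -2
SI base units of force: kg·m/s²

Answer: kg·m/s²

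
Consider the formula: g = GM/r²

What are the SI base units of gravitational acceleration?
Units of each symbol in g = GM/r²:
  G (gravitational constant): m³/(kg·s²)
  M (mass): kg
  r (distance): m  → to the power 2 in the denominator, contributes 1/m²

Multiplying the contributions: [m³/(kg·s²)] · [kg] · [1/m²]
Adding exponents of each base unit: m: 1, s: -2
SI base units of gravitational acceleration: m/s²

Answer: m/s²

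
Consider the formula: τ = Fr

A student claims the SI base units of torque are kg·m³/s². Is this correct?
Units of each symbol in τ = Fr:
  F (force): kg·m/s²
  r (lever arm): m

Multiplying the contributions: [kg·m/s²] · [m]
Adding exponents of each base unit: kg: 1, m: 2, s: -2
SI base units of torque: kg·m²/s²

The claimed units kg·m³/s² (exponents kg: 1, m: 3, s: -2) do not match the derived units kg·m²/s² (exponents kg: 1, m: 2, s: -2), so the claim is incorrect.

Answer: No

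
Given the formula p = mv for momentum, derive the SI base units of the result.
Units of each symbol in p = mv:
  m (mass): kg
  v (velocity): m/s

Multiplying the contributions: [kg] · [m/s]
Adding exponents of each base unit: kg: 1, m: 1, s: -1
SI base units of momentum: kg·m/s

Answer: kg·m/s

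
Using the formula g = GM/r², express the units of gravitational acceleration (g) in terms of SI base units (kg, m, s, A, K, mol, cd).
Units of each symbol in g = GM/r²:
  G (gravitational constant): m³/(kg·s²)
  M (mass): kg
  r (distance): m  → to the power 2 in the denominator, contributes 1/m²

Multiplying the contributions: [m³/(kg·s²)] · [kg] · [1/m²]
Adding exponents of each base unit: m: 1, s: -2
SI base units of gravitational acceleration: m/s²

Answer: m/s²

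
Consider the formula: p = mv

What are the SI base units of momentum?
Units of each symbol in p = mv:
  m (mass): kg
  v (velocity): m/s

Multiplying the contributions: [kg] · [m/s]
Adding exponents of each base unit: kg: 1, m: 1, s: -1
SI base units of momentum: kg·m/s

Answer: kg·m/s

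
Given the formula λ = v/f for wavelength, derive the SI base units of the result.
Units of each symbol in λ = v/f:
  v (wave speed): m/s
  f (frequency): 1/s  → in the denominator, contributes s

Multiplying the contributions: [m/s] · [s]
Adding exponents of each base unit: m: 1
SI base units of wavelength: m

Answer: m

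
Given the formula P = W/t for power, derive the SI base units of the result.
Units of each symbol in P = W/t:
  W (work): kg·m²/s²
  t (time): s  → in the denominator, contributes 1/s

Multiplying the contributions: [kg·m²/s²] · [1/s]
Adding exponents of each base unit: kg: 1, m: 2, s: -3
SI base units of power: kg·m²/s³

Answer: kg·m²/s³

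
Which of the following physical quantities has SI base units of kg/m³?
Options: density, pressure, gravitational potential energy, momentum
Checking the SI base units of each option:
  density (ρ = m/V): kg/m³  ✓ matches
  pressure (P = F/A): kg/(m·s²)  ✗
  gravitational potential energy (U = -GMm/r): kg·m²/s²  ✗
  momentum (p = mv): kg·m/s  ✗

Only density has units kg/m³.

Answer: density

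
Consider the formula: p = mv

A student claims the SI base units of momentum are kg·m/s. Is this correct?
Units of each symbol in p = mv:
  m (mass): kg
  v (velocity): m/s

Multiplying the contributions: [kg] · [m/s]
Adding exponents of each base unit: kg: 1, m: 1, s: -1
SI base units of momentum: kg·m/s

The claimed units kg·m/s match the derived units, so the claim is correct.

Answer: Yes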